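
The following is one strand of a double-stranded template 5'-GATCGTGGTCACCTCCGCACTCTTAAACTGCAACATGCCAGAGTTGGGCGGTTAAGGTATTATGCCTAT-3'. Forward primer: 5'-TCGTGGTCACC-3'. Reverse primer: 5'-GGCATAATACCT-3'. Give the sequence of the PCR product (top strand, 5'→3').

5'-TCGTGGTCACCTCCGCACTCTTAAACTGCAACATGCCAGAGTTGGGCGGTTAAGGTATTATGCC-3'

The forward primer matches the template at positions 3–13.
Reverse complement of the reverse primer: AGGTATTATGCC. This occurs on the top strand at positions 55–66.
The product is the template from position 3 through 66 (64 bp).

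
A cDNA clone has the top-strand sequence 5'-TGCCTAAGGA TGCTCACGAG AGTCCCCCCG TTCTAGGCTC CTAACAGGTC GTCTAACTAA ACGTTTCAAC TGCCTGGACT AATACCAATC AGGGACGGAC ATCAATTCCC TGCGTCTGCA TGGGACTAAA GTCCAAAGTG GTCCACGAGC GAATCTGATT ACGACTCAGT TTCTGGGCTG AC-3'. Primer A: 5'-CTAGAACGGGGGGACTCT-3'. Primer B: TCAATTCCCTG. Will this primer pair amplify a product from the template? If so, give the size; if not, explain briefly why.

No product — the primers' 3' ends point away from each other.

Primer A (CTAGAACGGGGGGACTCT) has reverse complement AGAGTCCCCCCGTTCTAG, which matches the top strand at positions 19–36; primer A anneals to the top strand there with its 3' end pointing upstream toward position 19.
Primer B (TCAATTCCCTG) matches the top strand directly at positions 102–112; it anneals to the bottom strand with its 3' end pointing downstream toward position 112.
The 3' ends diverge (primer A extends toward position 1, primer B toward position 182), so the primers never converge on a shared product.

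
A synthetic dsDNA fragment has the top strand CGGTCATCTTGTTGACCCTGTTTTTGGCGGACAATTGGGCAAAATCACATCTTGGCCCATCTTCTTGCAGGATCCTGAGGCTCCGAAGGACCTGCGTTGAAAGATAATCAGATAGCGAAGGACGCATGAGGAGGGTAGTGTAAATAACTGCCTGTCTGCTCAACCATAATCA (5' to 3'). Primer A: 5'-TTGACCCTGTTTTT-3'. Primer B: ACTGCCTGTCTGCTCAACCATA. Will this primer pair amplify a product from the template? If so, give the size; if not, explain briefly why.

Primer A (TTGACCCTGTTTTT) matches the top strand at positions 12–25 (3' end points downstream).
Primer B (ACTGCCTGTCTGCTCAACCATA) also matches the top strand directly, at positions 147–168 — its reverse complement TATGGTTGAGCAGACAGGCAGT is not present.
Both primers anneal to the bottom strand with 3' ends pointing the same way, so neither can prime synthesis back toward the other.

No product — both primers anneal to the same strand and extend in the same direction.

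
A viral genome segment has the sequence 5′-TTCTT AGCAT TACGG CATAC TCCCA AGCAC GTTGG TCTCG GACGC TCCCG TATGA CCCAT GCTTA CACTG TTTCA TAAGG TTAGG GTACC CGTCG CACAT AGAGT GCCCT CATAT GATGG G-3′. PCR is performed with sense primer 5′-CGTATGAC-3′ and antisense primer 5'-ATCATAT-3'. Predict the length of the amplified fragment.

Forward primer CGTATGAC is found on the top strand at positions 49–56.
The reverse primer's reverse complement is ATATGAT, which matches the template at positions 112–118.
Amplicon spans positions 49–118: 70 bp.

70 bp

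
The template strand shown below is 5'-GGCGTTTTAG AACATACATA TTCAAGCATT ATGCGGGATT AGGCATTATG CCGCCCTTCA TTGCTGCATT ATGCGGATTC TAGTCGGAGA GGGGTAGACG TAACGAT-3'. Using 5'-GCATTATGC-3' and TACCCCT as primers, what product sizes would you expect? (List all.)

The forward primer GCATTATGC matches the top strand at positions 26–34, 43–51, 66–74.
The reverse primer's reverse complement is AGGGGTA, matching at positions 90–96.
Each forward site pairs with the reverse site to give a product ending at position 96: sizes 71, 54, 31 bp.

71 bp, 54 bp, 31 bp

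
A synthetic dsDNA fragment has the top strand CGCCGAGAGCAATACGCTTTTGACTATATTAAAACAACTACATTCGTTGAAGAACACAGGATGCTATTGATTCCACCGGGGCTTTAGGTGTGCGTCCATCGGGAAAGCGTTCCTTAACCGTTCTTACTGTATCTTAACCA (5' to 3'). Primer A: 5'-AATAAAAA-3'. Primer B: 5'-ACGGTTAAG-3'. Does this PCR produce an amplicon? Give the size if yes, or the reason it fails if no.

No product — primer A has no binding site in the template.

Primer A (AATAAAAA) does not match the top strand, and its reverse complement TTTTTATT does not match either.
With no annealing site for primer A, no amplification occurs.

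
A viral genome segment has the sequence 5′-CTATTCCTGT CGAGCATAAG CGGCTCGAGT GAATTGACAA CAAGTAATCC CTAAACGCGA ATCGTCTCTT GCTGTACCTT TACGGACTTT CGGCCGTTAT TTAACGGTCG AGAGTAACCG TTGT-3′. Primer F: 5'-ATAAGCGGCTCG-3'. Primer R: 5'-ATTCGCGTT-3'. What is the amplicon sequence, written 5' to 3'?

5'-ATAAGCGGCTCGAGTGAATTGACAACAAGTAATCCCTAAACGCGAAT-3'

The forward primer matches the template at positions 16–27.
Taking the reverse complement of ATTCGCGTT gives AACGCGAAT, found at positions 54–62 on the template; the primer anneals here to the top strand with its 3' end pointing upstream.
The product is the template from position 16 through 62 (47 bp).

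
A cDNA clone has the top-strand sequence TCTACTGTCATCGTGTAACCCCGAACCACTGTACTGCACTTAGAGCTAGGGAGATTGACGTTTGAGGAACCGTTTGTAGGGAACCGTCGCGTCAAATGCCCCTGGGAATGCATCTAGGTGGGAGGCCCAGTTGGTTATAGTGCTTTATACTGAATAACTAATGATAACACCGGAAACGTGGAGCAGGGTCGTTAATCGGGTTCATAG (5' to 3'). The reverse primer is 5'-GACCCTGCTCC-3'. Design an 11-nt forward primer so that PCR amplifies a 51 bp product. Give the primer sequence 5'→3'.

The reverse primer's reverse complement GGAGCAGGGTC matches the template at positions 180–190, so the product ends at position 190.
A 51 bp product then starts at position 190 − 51 + 1 = 140.
The forward primer is identical to the top strand there: GTGCTTTATAC.

5'-GTGCTTTATAC-3'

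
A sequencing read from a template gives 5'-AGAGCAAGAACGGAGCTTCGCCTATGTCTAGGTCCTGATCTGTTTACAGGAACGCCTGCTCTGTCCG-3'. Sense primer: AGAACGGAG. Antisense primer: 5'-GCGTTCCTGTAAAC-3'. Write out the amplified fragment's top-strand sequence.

The forward primer matches the template at positions 7–15.
The reverse primer's reverse complement is GTTTACAGGAACGC, which matches the template at positions 42–55.
The product is the template from position 7 through 55 (49 bp).

5'-AGAACGGAGCTTCGCCTATGTCTAGGTCCTGATCTGTTTACAGGAACGC-3'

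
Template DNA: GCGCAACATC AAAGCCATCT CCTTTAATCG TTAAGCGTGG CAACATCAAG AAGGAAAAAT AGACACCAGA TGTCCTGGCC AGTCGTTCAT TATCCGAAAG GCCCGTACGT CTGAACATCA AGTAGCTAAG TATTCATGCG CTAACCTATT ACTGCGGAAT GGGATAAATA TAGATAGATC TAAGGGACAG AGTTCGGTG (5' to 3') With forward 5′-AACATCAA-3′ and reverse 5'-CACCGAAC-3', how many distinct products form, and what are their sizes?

The forward primer AACATCAA matches the top strand at positions 5–12, 42–49, 114–121.
The reverse primer's reverse complement is GTTCGGTG, matching at positions 192–199.
Each forward site pairs with the reverse site to give a product ending at position 199: sizes 195, 158, 86 bp.

Three products: 195 bp, 158 bp, 86 bp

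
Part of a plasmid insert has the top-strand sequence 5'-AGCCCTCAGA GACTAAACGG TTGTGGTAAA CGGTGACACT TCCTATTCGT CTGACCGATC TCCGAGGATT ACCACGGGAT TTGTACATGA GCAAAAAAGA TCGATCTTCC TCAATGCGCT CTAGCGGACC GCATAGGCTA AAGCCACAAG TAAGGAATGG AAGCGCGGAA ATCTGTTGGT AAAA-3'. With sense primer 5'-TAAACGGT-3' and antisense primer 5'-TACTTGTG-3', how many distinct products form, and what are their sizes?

Two products: 139 bp, 126 bp

The forward primer TAAACGGT matches the top strand at positions 14–21, 27–34.
The reverse primer's reverse complement is CACAAGTA, matching at positions 145–152.
Each forward site pairs with the reverse site to give a product ending at position 152: sizes 139, 126 bp.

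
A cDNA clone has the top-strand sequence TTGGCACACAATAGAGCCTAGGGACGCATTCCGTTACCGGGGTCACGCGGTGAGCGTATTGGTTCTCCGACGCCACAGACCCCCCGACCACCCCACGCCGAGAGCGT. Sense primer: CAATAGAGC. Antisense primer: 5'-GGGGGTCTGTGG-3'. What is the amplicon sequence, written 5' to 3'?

5'-CAATAGAGCCTAGGGACGCATTCCGTTACCGGGGTCACGCGGTGAGCGTATTGGTTCTCCGACGCCACAGACCCCC-3'

Forward primer CAATAGAGC is found on the top strand at positions 9–17.
Taking the reverse complement of GGGGGTCTGTGG gives CCACAGACCCCC, found at positions 73–84 on the template; the primer anneals here to the top strand with its 3' end pointing upstream.
The product is the template from position 9 through 84 (76 bp).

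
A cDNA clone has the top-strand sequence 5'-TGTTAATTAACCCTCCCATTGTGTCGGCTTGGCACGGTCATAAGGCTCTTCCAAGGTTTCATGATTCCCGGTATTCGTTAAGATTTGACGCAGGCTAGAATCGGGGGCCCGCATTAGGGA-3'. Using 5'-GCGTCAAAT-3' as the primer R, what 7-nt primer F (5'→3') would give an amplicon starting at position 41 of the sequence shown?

5'-TAAGGCT-3'

The reverse primer's reverse complement ATTTGACGC matches the template at positions 83–91; the product starts at position 41.
The forward primer is identical to the top strand over positions 41–47: TAAGGCT.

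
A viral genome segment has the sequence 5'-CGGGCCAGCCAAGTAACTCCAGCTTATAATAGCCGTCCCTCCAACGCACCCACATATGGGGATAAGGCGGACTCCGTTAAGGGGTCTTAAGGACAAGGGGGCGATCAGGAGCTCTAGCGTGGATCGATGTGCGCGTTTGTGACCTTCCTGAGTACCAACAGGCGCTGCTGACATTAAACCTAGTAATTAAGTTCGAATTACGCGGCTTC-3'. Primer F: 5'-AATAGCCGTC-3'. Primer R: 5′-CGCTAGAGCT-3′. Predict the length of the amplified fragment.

Forward primer AATAGCCGTC is found on the top strand at positions 28–37.
The reverse primer's reverse complement is AGCTCTAGCG, which matches the template at positions 110–119.
Product length = (reverse-primer end) − (forward-primer start) + 1 = 119 − 28 + 1 = 92 bp.

92 bp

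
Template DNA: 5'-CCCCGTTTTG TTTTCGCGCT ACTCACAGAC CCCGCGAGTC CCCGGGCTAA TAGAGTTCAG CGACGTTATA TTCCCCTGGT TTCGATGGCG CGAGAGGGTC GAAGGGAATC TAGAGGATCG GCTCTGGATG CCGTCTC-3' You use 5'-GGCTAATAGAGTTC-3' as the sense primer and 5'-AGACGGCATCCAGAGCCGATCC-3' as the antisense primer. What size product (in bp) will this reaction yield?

Scanning the template, GGCTAATAGAGTTC occurs at positions 45–58; this primer anneals to the bottom strand there with its 3' end pointing downstream.
Taking the reverse complement of AGACGGCATCCAGAGCCGATCC gives GGATCGGCTCTGGATGCCGTCT, found at positions 115–136 on the template; the primer anneals here to the top strand with its 3' end pointing upstream.
Product length = (reverse-primer end) − (forward-primer start) + 1 = 136 − 45 + 1 = 92 bp.

92 bp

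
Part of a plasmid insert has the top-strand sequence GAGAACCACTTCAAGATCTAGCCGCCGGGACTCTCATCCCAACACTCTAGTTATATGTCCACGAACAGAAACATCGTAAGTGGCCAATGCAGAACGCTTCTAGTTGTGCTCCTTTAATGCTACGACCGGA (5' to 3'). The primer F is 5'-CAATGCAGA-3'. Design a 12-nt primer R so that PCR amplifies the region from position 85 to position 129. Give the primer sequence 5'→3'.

5'-CCGGTCGTAGCA-3'

The product's 3' end on the top strand is position 129.
The reverse primer anneals to the top strand over positions 118–129, i.e. to TGCTACGACCGG.
Its sequence written 5'→3' is the reverse complement: CCGGTCGTAGCA.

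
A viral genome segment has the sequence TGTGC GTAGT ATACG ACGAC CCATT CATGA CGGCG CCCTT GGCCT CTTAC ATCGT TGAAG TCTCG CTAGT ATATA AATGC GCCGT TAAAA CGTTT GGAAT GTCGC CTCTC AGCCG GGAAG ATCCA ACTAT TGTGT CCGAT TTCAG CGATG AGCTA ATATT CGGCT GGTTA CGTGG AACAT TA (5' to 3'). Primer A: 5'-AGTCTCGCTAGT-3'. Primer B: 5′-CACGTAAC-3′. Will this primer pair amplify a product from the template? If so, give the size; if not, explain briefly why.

Yes — a 116 bp product.

Primer A (AGTCTCGCTAGT) matches the top strand at positions 59–70; it acts as a forward primer.
Primer B's reverse complement is GTTACGTG, matching the top strand at positions 167–174; it acts as a reverse primer.
The 3' ends face each other across positions 59–174, giving a 116 bp product.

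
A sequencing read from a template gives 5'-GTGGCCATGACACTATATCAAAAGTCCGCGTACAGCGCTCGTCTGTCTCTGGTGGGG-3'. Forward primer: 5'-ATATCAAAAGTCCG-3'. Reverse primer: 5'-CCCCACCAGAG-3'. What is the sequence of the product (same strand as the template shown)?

The forward primer matches the template at positions 15–28.
Taking the reverse complement of CCCCACCAGAG gives CTCTGGTGGGG, found at positions 47–57 on the template; the primer anneals here to the top strand with its 3' end pointing upstream.
The product is the template from position 15 through 57 (43 bp).

5'-ATATCAAAAGTCCGCGTACAGCGCTCGTCTGTCTCTGGTGGGG-3'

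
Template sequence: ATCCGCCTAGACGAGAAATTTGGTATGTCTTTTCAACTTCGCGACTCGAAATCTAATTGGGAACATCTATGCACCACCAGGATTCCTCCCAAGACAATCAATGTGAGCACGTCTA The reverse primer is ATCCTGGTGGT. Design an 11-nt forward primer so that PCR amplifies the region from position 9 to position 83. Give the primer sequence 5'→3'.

The reverse primer's reverse complement ACCACCAGGAT matches the template at positions 73–83; the product starts at position 9.
The forward primer is identical to the top strand over positions 9–19: AGACGAGAAAT.

5'-AGACGAGAAAT-3'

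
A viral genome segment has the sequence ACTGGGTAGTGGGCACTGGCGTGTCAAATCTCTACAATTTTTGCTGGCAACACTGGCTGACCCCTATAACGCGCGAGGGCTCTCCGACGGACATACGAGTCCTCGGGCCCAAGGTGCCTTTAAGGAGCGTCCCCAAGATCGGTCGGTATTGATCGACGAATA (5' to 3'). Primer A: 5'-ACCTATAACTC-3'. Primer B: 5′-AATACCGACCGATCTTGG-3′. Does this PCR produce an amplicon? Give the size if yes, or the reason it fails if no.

No product — primer A has no binding site in the template.

Primer A (ACCTATAACTC) does not match the top strand, and its reverse complement GAGTTATAGGT does not match either.
With no annealing site for primer A, no amplification occurs.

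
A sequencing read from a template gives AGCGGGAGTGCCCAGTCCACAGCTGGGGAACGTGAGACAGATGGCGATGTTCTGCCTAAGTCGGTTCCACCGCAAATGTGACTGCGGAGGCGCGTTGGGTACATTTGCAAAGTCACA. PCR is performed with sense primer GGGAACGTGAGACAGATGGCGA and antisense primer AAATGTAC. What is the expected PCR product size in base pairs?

81 bp

The forward primer matches the template at positions 26–47.
Taking the reverse complement of AAATGTAC gives GTACATTT, found at positions 99–106 on the template; the primer anneals here to the top strand with its 3' end pointing upstream.
Product length = (reverse-primer end) − (forward-primer start) + 1 = 106 − 26 + 1 = 81 bp.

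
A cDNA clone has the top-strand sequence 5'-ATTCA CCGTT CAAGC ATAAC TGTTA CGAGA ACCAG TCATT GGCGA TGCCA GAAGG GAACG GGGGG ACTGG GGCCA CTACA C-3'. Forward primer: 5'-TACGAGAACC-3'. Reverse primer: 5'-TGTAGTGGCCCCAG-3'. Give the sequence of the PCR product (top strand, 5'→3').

Scanning the template, TACGAGAACC occurs at positions 24–33; this primer anneals to the bottom strand there with its 3' end pointing downstream.
Taking the reverse complement of TGTAGTGGCCCCAG gives CTGGGGCCACTACA, found at positions 67–80 on the template; the primer anneals here to the top strand with its 3' end pointing upstream.
The product is the template from position 24 through 80 (57 bp).

5'-TACGAGAACCAGTCATTGGCGATGCCAGAAGGGAACGGGGGGACTGGGGCCACTACA-3'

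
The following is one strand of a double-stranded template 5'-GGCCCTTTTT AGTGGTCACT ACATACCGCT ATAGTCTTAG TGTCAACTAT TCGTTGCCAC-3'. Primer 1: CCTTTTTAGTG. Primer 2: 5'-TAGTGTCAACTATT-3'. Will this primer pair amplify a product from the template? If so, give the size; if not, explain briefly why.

Primer 1 (CCTTTTTAGTG) matches the top strand at positions 4–14 (3' end points downstream).
Primer 2 (TAGTGTCAACTATT) also matches the top strand directly, at positions 38–51 — its reverse complement AATAGTTGACACTA is not present.
Both primers anneal to the bottom strand with 3' ends pointing the same way, so neither can prime synthesis back toward the other.

No product — both primers anneal to the same strand and extend in the same direction.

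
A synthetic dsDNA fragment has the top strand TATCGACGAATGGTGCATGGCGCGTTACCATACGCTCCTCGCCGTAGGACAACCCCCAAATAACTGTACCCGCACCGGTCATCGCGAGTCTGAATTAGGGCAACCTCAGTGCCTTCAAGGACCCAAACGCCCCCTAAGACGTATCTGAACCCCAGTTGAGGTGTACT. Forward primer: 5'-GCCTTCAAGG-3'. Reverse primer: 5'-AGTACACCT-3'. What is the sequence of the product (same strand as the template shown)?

5'-GCCTTCAAGGACCCAAACGCCCCCTAAGACGTATCTGAACCCCAGTTGAGGTGTACT-3'

The forward primer matches the template at positions 111–120.
The reverse primer's reverse complement is AGGTGTACT, which matches the template at positions 159–167.
The product is the template from position 111 through 167 (57 bp).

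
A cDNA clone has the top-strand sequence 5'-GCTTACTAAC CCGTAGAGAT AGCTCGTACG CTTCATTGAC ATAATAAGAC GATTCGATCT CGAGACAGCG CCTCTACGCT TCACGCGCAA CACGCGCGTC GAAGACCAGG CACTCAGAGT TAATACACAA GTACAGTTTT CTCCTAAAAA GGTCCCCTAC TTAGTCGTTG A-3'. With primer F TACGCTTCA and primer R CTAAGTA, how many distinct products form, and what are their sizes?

The forward primer TACGCTTCA matches the top strand at positions 27–35, 75–83.
The reverse primer's reverse complement is TACTTAG, matching at positions 158–164.
Each forward site pairs with the reverse site to give a product ending at position 164: sizes 138, 90 bp.

Two products: 138 bp, 90 bp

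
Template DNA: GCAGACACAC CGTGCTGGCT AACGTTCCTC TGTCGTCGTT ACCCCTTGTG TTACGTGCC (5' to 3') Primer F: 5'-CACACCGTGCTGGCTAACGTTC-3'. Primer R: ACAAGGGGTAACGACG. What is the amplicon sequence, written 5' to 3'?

The forward primer matches the template at positions 6–27.
Reverse complement of the reverse primer: CGTCGTTACCCCTTGT. This occurs on the top strand at positions 34–49.
The product is the template from position 6 through 49 (44 bp).

5'-CACACCGTGCTGGCTAACGTTCCTCTGTCGTCGTTACCCCTTGT-3'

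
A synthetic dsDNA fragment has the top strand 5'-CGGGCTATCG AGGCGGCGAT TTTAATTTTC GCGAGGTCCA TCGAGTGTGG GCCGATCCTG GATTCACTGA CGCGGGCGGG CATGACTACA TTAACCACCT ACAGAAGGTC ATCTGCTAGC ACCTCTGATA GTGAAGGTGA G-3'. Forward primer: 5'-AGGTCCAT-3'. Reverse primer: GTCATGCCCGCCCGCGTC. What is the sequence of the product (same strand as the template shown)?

Scanning the template, AGGTCCAT occurs at positions 34–41; this primer anneals to the bottom strand there with its 3' end pointing downstream.
Taking the reverse complement of GTCATGCCCGCCCGCGTC gives GACGCGGGCGGGCATGAC, found at positions 69–86 on the template; the primer anneals here to the top strand with its 3' end pointing upstream.
The product is the template from position 34 through 86 (53 bp).

5'-AGGTCCATCGAGTGTGGGCCGATCCTGGATTCACTGACGCGGGCGGGCATGAC-3'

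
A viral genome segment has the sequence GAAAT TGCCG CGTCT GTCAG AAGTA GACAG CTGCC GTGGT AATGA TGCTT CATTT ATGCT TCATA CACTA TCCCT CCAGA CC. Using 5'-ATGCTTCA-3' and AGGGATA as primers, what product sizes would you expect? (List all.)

31 bp, 20 bp

The forward primer ATGCTTCA matches the top strand at positions 45–52, 56–63.
The reverse primer's reverse complement is TATCCCT, matching at positions 69–75.
Each forward site pairs with the reverse site to give a product ending at position 75: sizes 31, 20 bp.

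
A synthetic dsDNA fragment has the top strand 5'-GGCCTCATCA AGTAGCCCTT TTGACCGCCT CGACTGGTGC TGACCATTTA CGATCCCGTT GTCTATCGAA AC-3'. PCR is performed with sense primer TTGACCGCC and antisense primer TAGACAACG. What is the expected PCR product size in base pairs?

45 bp

The forward primer matches the template at positions 21–29.
Reverse complement of the reverse primer: CGTTGTCTA. This occurs on the top strand at positions 57–65.
Amplicon spans positions 21–65: 45 bp.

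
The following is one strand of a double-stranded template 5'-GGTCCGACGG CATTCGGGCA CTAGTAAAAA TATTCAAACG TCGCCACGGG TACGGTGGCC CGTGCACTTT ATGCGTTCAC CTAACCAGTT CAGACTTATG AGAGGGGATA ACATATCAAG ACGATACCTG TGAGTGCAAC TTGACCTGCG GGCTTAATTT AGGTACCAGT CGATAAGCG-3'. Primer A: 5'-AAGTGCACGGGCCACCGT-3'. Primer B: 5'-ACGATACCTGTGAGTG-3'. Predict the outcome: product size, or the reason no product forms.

No product — the primers' 3' ends point away from each other.

Primer A (AAGTGCACGGGCCACCGT) has reverse complement ACGGTGGCCCGTGCACTT, which matches the top strand at positions 52–69; primer A anneals to the top strand there with its 3' end pointing upstream toward position 52.
Primer B (ACGATACCTGTGAGTG) matches the top strand directly at positions 121–136; it anneals to the bottom strand with its 3' end pointing downstream toward position 136.
The 3' ends diverge (primer A extends toward position 1, primer B toward position 179), so the primers never converge on a shared product.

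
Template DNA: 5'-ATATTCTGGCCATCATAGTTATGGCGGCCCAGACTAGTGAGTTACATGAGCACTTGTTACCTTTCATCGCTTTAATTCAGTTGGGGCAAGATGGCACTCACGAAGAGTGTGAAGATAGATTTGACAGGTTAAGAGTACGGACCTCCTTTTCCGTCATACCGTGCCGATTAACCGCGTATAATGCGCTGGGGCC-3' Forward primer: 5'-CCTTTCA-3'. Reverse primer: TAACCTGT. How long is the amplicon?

Scanning the template, CCTTTCA occurs at positions 60–66; this primer anneals to the bottom strand there with its 3' end pointing downstream.
Reverse complement of the reverse primer: ACAGGTTA. This occurs on the top strand at positions 124–131.
Amplicon spans positions 60–131: 72 bp.

72 bp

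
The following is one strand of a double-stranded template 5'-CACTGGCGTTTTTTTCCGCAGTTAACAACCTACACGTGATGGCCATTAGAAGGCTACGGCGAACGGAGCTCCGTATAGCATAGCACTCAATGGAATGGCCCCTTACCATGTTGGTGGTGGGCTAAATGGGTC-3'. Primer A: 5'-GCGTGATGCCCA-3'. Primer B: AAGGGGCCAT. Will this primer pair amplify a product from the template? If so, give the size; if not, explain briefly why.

Primer A (GCGTGATGCCCA) does not match the top strand, and its reverse complement TGGGCATCACGC does not match either.
With no annealing site for primer A, no amplification occurs.

No product — primer A has no binding site in the template.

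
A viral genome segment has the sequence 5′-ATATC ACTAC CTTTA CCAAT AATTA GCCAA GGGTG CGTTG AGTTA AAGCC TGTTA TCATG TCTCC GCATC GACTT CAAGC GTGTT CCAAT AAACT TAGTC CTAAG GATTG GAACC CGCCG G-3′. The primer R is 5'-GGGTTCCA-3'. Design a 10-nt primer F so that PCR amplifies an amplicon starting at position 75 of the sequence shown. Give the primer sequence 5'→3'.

5'-TCAAGCGTGT-3'

The reverse primer's reverse complement TGGAACCC matches the template at positions 109–116; the product starts at position 75.
The forward primer is identical to the top strand over positions 75–84: TCAAGCGTGT.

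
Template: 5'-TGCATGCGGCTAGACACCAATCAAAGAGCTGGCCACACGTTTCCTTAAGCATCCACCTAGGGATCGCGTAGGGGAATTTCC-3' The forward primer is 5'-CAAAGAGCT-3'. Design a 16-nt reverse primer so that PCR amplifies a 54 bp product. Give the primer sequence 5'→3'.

5'-TCCCCTACGCGATCCC-3'

The forward primer binds at positions 22–30, so a 54 bp product ends at position 22 + 54 − 1 = 75.
The reverse primer anneals to the top strand over positions 60–75, i.e. to GGGATCGCGTAGGGGA.
Its sequence written 5'→3' is the reverse complement: TCCCCTACGCGATCCC.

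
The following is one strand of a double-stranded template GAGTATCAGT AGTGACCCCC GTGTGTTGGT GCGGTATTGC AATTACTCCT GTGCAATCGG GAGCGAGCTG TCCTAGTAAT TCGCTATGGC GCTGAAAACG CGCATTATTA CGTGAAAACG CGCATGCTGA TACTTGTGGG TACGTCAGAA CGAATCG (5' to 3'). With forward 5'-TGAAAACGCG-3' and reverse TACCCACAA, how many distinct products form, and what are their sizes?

Two products: 50 bp, 30 bp

The forward primer TGAAAACGCG matches the top strand at positions 93–102, 113–122.
The reverse primer's reverse complement is TTGTGGGTA, matching at positions 134–142.
Each forward site pairs with the reverse site to give a product ending at position 142: sizes 50, 30 bp.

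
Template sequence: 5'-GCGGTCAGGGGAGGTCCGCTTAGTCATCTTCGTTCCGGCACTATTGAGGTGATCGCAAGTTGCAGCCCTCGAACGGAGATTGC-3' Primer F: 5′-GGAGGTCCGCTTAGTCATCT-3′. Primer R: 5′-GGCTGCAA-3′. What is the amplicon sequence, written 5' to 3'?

5'-GGAGGTCCGCTTAGTCATCTTCGTTCCGGCACTATTGAGGTGATCGCAAGTTGCAGCC-3'

The forward primer matches the template at positions 10–29.
Taking the reverse complement of GGCTGCAA gives TTGCAGCC, found at positions 60–67 on the template; the primer anneals here to the top strand with its 3' end pointing upstream.
The product is the template from position 10 through 67 (58 bp).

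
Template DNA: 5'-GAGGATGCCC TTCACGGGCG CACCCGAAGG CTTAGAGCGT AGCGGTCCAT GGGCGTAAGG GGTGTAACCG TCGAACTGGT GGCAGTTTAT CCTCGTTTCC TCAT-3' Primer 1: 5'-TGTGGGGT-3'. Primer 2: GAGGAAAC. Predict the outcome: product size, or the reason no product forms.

Primer 1 (TGTGGGGT) does not match the top strand, and its reverse complement ACCCCACA does not match either.
With no annealing site for primer 1, no amplification occurs.

No product — primer 1 has no binding site in the template.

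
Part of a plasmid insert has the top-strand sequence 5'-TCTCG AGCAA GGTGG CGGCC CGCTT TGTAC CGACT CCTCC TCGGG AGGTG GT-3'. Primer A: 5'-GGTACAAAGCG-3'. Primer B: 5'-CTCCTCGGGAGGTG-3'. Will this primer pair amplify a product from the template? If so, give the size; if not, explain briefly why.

No product — the primers' 3' ends point away from each other.

Primer A (GGTACAAAGCG) has reverse complement CGCTTTGTACC, which matches the top strand at positions 21–31; primer A anneals to the top strand there with its 3' end pointing upstream toward position 21.
Primer B (CTCCTCGGGAGGTG) matches the top strand directly at positions 37–50; it anneals to the bottom strand with its 3' end pointing downstream toward position 50.
The 3' ends diverge (primer A extends toward position 1, primer B toward position 52), so the primers never converge on a shared product.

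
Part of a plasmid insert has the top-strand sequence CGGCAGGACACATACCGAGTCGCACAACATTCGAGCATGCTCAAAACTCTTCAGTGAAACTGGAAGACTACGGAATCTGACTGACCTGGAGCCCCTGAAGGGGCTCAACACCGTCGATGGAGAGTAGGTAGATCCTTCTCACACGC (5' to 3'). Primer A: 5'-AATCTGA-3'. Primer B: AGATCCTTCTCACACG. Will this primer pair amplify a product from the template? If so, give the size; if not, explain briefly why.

No product — both primers anneal to the same strand and extend in the same direction.

Primer A (AATCTGA) matches the top strand at positions 74–80 (3' end points downstream).
Primer B (AGATCCTTCTCACACG) also matches the top strand directly, at positions 130–145 — its reverse complement CGTGTGAGAAGGATCT is not present.
Both primers anneal to the bottom strand with 3' ends pointing the same way, so neither can prime synthesis back toward the other.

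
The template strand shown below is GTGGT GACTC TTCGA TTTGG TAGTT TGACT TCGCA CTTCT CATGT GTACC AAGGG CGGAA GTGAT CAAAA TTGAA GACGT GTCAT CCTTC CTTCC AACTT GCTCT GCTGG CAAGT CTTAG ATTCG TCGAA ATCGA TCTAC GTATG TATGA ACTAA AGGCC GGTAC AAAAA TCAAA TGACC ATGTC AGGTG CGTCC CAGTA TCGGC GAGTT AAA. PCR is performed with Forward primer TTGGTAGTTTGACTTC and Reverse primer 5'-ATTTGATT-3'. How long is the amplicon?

Scanning the template, TTGGTAGTTTGACTTC occurs at positions 17–32; this primer anneals to the bottom strand there with its 3' end pointing downstream.
The reverse primer's reverse complement is AATCAAAT, which matches the template at positions 169–176.
The product runs from position 17 to position 176, so its length is 176 − 17 + 1 = 160 bp.

160 bp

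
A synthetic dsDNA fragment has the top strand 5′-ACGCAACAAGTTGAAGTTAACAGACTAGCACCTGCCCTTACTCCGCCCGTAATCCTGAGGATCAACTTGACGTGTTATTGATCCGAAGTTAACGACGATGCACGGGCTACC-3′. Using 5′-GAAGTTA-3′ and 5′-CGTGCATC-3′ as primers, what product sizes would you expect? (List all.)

92 bp, 20 bp

The forward primer GAAGTTA matches the top strand at positions 13–19, 85–91.
The reverse primer's reverse complement is GATGCACG, matching at positions 97–104.
Each forward site pairs with the reverse site to give a product ending at position 104: sizes 92, 20 bp.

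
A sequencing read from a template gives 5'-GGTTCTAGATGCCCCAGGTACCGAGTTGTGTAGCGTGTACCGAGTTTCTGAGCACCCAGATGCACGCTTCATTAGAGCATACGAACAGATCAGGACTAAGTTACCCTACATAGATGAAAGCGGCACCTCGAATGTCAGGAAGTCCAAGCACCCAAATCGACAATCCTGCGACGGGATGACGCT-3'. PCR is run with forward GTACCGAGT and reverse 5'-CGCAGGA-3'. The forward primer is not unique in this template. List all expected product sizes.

The forward primer GTACCGAGT matches the top strand at positions 18–26, 37–45.
The reverse primer's reverse complement is TCCTGCG, matching at positions 164–170.
Each forward site pairs with the reverse site to give a product ending at position 170: sizes 153, 134 bp.

153 bp, 134 bp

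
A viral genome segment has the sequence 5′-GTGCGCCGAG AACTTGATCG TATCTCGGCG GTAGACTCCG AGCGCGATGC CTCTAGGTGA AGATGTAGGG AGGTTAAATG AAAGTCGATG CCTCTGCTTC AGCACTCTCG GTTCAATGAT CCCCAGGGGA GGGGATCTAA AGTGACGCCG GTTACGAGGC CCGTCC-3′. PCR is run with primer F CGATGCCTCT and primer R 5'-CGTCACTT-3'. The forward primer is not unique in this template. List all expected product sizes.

The forward primer CGATGCCTCT matches the top strand at positions 45–54, 86–95.
The reverse primer's reverse complement is AAGTGACG, matching at positions 140–147.
Each forward site pairs with the reverse site to give a product ending at position 147: sizes 103, 62 bp.

103 bp, 62 bp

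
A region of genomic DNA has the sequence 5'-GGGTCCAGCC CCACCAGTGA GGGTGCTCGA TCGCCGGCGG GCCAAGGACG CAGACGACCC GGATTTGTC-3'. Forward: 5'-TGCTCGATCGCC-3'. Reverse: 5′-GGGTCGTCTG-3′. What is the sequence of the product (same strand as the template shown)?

5'-TGCTCGATCGCCGGCGGGCCAAGGACGCAGACGACCC-3'

Forward primer TGCTCGATCGCC is found on the top strand at positions 24–35.
The reverse primer's reverse complement is CAGACGACCC, which matches the template at positions 51–60.
The product is the template from position 24 through 60 (37 bp).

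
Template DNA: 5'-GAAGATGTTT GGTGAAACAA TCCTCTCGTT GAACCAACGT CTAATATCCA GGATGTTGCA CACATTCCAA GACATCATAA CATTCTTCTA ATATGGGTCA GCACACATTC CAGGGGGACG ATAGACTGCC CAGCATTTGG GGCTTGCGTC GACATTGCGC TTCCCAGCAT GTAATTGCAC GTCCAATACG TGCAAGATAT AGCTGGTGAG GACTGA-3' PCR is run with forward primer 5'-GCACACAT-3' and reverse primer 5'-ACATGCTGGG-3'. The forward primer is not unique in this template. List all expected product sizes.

115 bp, 72 bp

The forward primer GCACACAT matches the top strand at positions 58–65, 101–108.
The reverse primer's reverse complement is CCCAGCATGT, matching at positions 163–172.
Each forward site pairs with the reverse site to give a product ending at position 172: sizes 115, 72 bp.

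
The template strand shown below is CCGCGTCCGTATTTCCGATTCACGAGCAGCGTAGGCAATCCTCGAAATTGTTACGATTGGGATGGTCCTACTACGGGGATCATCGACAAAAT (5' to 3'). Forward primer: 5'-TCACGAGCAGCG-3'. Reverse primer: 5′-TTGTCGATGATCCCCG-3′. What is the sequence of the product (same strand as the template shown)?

5'-TCACGAGCAGCGTAGGCAATCCTCGAAATTGTTACGATTGGGATGGTCCTACTACGGGGATCATCGACAA-3'

The forward primer matches the template at positions 20–31.
Reverse complement of the reverse primer: CGGGGATCATCGACAA. This occurs on the top strand at positions 74–89.
The product is the template from position 20 through 89 (70 bp).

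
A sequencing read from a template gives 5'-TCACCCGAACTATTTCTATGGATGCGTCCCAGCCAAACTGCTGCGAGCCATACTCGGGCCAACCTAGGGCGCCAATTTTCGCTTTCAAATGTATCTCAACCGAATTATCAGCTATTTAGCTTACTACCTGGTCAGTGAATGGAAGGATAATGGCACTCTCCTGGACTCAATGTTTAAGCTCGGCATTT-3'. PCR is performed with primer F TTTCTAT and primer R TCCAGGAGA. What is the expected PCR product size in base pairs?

The forward primer matches the template at positions 13–19.
Taking the reverse complement of TCCAGGAGA gives TCTCCTGGA, found at positions 157–165 on the template; the primer anneals here to the top strand with its 3' end pointing upstream.
Amplicon spans positions 13–165: 153 bp.

153 bp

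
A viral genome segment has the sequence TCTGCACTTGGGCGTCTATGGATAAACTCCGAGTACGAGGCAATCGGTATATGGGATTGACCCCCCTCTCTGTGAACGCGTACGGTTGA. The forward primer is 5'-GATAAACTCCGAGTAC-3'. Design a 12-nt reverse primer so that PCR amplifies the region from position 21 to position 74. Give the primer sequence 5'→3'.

5'-CACAGAGAGGGG-3'

The product's 3' end on the top strand is position 74.
The reverse primer anneals to the top strand over positions 63–74, i.e. to CCCCTCTCTGTG.
Its sequence written 5'→3' is the reverse complement: CACAGAGAGGGG.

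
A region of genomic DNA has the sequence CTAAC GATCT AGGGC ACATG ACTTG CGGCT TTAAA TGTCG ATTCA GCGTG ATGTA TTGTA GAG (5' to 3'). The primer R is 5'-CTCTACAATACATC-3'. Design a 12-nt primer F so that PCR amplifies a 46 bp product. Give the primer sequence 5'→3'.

5'-ATGACTTGCGGC-3'

The reverse primer's reverse complement GATGTATTGTAGAG matches the template at positions 50–63, so the product ends at position 63.
A 46 bp product then starts at position 63 − 46 + 1 = 18.
The forward primer is identical to the top strand there: ATGACTTGCGGC.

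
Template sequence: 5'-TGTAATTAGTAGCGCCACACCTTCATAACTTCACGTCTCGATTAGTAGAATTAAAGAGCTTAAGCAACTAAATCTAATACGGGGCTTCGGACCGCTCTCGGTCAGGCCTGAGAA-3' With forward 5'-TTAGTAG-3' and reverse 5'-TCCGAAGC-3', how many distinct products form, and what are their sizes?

Two products: 86 bp, 50 bp

The forward primer TTAGTAG matches the top strand at positions 6–12, 42–48.
The reverse primer's reverse complement is GCTTCGGA, matching at positions 84–91.
Each forward site pairs with the reverse site to give a product ending at position 91: sizes 86, 50 bp.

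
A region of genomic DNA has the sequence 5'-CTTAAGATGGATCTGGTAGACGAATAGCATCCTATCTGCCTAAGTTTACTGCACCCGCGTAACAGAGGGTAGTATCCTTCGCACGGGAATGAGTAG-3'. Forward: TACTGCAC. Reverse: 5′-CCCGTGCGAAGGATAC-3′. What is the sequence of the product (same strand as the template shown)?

Scanning the template, TACTGCAC occurs at positions 47–54; this primer anneals to the bottom strand there with its 3' end pointing downstream.
The reverse primer's reverse complement is GTATCCTTCGCACGGG, which matches the template at positions 72–87.
The product is the template from position 47 through 87 (41 bp).

5'-TACTGCACCCGCGTAACAGAGGGTAGTATCCTTCGCACGGG-3'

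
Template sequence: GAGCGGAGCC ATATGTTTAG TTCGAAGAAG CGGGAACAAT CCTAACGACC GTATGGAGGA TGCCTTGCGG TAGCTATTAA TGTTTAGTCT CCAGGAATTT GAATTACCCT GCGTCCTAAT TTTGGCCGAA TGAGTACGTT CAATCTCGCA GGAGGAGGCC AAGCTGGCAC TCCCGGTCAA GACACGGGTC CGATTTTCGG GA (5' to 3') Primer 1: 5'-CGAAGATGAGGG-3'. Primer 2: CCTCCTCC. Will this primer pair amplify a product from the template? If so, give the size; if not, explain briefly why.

No product — primer 1 has no binding site in the template.

Primer 1 (CGAAGATGAGGG) does not match the top strand, and its reverse complement CCCTCATCTTCG does not match either.
With no annealing site for primer 1, no amplification occurs.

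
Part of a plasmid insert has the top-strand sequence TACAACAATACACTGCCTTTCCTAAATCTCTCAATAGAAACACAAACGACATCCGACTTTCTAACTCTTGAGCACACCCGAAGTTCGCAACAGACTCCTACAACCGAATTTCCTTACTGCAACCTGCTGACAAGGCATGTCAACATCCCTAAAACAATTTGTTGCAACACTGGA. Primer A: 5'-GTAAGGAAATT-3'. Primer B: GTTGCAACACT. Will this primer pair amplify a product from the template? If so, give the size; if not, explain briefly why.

Primer A (GTAAGGAAATT) has reverse complement AATTTCCTTAC, which matches the top strand at positions 107–117; primer A anneals to the top strand there with its 3' end pointing upstream toward position 107.
Primer B (GTTGCAACACT) matches the top strand directly at positions 161–171; it anneals to the bottom strand with its 3' end pointing downstream toward position 171.
The 3' ends diverge (primer A extends toward position 1, primer B toward position 174), so the primers never converge on a shared product.

No product — the primers' 3' ends point away from each other.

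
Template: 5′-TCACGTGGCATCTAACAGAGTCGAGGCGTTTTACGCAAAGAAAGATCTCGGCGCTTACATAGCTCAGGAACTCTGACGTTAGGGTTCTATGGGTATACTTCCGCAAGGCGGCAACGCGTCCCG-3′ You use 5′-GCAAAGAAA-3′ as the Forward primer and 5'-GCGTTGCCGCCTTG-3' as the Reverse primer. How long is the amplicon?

83 bp

The forward primer matches the template at positions 35–43.
Reverse complement of the reverse primer: CAAGGCGGCAACGC. This occurs on the top strand at positions 104–117.
Amplicon spans positions 35–117: 83 bp.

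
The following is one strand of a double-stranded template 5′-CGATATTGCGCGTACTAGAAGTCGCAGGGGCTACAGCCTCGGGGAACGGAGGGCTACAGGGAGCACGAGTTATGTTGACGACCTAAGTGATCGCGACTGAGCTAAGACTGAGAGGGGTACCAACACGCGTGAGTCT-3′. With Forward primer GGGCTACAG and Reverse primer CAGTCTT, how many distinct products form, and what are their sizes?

The forward primer GGGCTACAG matches the top strand at positions 28–36, 51–59.
The reverse primer's reverse complement is AAGACTG, matching at positions 104–110.
Each forward site pairs with the reverse site to give a product ending at position 110: sizes 83, 60 bp.

Two products: 83 bp, 60 bp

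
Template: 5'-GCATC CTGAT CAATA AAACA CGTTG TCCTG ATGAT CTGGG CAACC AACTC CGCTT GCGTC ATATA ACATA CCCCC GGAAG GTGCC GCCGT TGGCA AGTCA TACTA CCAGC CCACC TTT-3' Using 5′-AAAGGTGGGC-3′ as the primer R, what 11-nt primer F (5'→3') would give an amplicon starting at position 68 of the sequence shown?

The reverse primer's reverse complement GCCCACCTTT matches the template at positions 109–118; the product starts at position 68.
The forward primer is identical to the top strand over positions 68–78: ATACCCCCGGA.

5'-ATACCCCCGGA-3'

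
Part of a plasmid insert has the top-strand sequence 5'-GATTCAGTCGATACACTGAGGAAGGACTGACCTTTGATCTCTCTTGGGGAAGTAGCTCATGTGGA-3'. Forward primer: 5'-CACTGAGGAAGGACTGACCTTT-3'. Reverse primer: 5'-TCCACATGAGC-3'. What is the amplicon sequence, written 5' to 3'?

5'-CACTGAGGAAGGACTGACCTTTGATCTCTCTTGGGGAAGTAGCTCATGTGGA-3'

Forward primer CACTGAGGAAGGACTGACCTTT is found on the top strand at positions 14–35.
The reverse primer's reverse complement is GCTCATGTGGA, which matches the template at positions 55–65.
The product is the template from position 14 through 65 (52 bp).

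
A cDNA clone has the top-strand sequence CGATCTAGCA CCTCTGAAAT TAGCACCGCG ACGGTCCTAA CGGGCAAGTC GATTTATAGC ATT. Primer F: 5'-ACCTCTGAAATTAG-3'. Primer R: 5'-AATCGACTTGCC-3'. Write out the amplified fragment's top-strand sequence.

5'-ACCTCTGAAATTAGCACCGCGACGGTCCTAACGGGCAAGTCGATT-3'

Forward primer ACCTCTGAAATTAG is found on the top strand at positions 10–23.
Reverse complement of the reverse primer: GGCAAGTCGATT. This occurs on the top strand at positions 43–54.
The product is the template from position 10 through 54 (45 bp).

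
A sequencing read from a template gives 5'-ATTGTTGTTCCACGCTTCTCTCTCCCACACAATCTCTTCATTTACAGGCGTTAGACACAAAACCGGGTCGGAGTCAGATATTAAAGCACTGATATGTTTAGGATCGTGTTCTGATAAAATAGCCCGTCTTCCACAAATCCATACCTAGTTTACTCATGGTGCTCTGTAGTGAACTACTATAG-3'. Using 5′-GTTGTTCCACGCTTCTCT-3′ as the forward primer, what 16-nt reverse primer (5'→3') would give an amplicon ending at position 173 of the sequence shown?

5'-TTCACTACAGAGCACC-3'

The forward primer binds at positions 4–21; the product's 3' end on the top strand is position 173.
The reverse primer anneals to the top strand over positions 158–173, i.e. to GGTGCTCTGTAGTGAA.
Its sequence written 5'→3' is the reverse complement: TTCACTACAGAGCACC.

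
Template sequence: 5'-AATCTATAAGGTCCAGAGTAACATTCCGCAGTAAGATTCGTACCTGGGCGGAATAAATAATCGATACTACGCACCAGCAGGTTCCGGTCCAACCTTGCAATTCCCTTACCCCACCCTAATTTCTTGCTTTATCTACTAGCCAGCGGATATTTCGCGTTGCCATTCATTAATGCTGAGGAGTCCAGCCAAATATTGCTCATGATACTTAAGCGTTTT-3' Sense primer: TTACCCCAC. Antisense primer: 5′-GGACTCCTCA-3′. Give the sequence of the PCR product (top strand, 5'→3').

5'-TTACCCCACCCTAATTTCTTGCTTTATCTACTAGCCAGCGGATATTTCGCGTTGCCATTCATTAATGCTGAGGAGTCC-3'

Forward primer TTACCCCAC is found on the top strand at positions 106–114.
Reverse complement of the reverse primer: TGAGGAGTCC. This occurs on the top strand at positions 174–183.
The product is the template from position 106 through 183 (78 bp).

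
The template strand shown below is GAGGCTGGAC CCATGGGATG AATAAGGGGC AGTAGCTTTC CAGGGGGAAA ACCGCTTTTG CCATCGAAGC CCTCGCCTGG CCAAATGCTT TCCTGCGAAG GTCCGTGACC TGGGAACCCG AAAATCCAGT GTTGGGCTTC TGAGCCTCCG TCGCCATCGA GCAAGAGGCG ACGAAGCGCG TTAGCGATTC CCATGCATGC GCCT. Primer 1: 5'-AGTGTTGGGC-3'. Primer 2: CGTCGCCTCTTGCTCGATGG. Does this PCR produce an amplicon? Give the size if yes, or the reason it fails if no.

Primer 1 (AGTGTTGGGC) matches the top strand at positions 128–137; it acts as a forward primer.
Primer 2's reverse complement is CCATCGAGCAAGAGGCGACG, matching the top strand at positions 154–173; it acts as a reverse primer.
The 3' ends face each other across positions 128–173, giving a 46 bp product.

Yes — a 46 bp product.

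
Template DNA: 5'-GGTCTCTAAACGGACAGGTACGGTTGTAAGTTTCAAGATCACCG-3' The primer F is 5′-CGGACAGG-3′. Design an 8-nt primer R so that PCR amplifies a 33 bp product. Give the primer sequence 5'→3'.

5'-GGTGATCT-3'

The forward primer binds at positions 11–18, so a 33 bp product ends at position 11 + 33 − 1 = 43.
The reverse primer anneals to the top strand over positions 36–43, i.e. to AGATCACC.
Its sequence written 5'→3' is the reverse complement: GGTGATCT.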